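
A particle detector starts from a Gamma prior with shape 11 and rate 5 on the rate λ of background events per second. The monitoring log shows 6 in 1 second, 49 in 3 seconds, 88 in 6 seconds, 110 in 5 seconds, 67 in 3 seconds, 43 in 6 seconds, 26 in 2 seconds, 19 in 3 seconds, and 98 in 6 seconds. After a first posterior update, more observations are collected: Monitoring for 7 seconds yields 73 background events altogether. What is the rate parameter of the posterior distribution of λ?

47

Total count: 6 + 49 + 88 + 110 + 67 + 43 + 26 + 19 + 98 = 506.
Total exposure: 1 + 3 + 6 + 5 + 3 + 6 + 2 + 3 + 6 = 35 seconds.
After the first batch: Gamma(11 + 506, 5 + 35) = Gamma(517, 40).
Total count 73 over total exposure 7 seconds.
After the second batch: Gamma(517 + 73, 40 + 7) = Gamma(590, 47).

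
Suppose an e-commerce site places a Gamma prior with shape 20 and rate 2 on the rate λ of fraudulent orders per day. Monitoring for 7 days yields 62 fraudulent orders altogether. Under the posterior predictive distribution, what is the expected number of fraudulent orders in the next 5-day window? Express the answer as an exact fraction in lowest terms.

Total count 62 over total exposure 7 days.
The Gamma prior is conjugate for the Poisson rate, so λ | data ~ Gamma(20+62, 2+7) = Gamma(82, 9).
Predictive mean over a 5-day window = T·E[λ|data] = 5·82/9 = 410/9.

410/9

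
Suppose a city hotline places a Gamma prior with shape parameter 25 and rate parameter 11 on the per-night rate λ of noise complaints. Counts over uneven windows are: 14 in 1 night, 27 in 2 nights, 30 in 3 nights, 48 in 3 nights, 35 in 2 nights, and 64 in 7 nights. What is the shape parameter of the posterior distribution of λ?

243

Total count: 14 + 27 + 30 + 48 + 35 + 64 = 218.
Total exposure: 1 + 2 + 3 + 3 + 2 + 7 = 18 nights.
Conjugate update: add total count to the shape and total exposure to the rate, giving Gamma(243, 29).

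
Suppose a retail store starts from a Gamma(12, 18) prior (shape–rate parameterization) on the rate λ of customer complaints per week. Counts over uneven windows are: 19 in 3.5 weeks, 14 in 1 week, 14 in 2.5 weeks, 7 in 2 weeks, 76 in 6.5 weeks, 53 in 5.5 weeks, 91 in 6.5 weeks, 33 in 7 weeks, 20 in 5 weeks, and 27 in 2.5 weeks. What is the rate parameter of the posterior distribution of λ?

Total count: 19 + 14 + 14 + 7 + 76 + 53 + 91 + 33 + 20 + 27 = 354.
Total exposure: 3.5 + 1 + 2.5 + 2 + 6.5 + 5.5 + 6.5 + 7 + 5 + 2.5 = 42 weeks.
Conjugate update: add total count to the shape and total exposure to the rate, giving Gamma(366, 60).

60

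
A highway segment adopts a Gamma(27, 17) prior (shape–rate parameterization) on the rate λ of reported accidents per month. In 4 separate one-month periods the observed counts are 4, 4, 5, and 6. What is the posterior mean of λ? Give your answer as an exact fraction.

46/21

Total count: 4 + 4 + 5 + 6 = 19.
Total exposure: 4 months.
Gamma(α, β) with Poisson data over total exposure Σt gives posterior Gamma(α+Σx, β+Σt) = Gamma(46, 21).
Posterior mean = α'/β' = 46/21.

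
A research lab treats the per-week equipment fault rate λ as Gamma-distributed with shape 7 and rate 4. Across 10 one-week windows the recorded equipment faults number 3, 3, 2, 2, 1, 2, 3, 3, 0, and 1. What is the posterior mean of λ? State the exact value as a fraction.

Total count: 3 + 3 + 2 + 2 + 1 + 2 + 3 + 3 + 0 + 1 = 20.
Total exposure: 10 weeks.
The Gamma prior is conjugate for the Poisson rate, so λ | data ~ Gamma(7+20, 4+10) = Gamma(27, 14).
Posterior mean = α'/β' = 27/14.

27/14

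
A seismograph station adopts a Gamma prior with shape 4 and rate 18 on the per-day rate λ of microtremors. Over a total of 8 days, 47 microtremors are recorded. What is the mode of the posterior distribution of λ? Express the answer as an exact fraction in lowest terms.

25/13

Total count 47 over total exposure 8 days.
Conjugate update: add total count to the shape and total exposure to the rate, giving Gamma(51, 26).
Posterior mode = (α'−1)/β' = 50/26 = 25/13.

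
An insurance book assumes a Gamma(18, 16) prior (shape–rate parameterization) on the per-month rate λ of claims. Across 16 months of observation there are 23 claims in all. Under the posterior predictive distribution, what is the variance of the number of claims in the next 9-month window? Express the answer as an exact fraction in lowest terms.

Total count 23 over total exposure 16 months.
The Gamma prior is conjugate for the Poisson rate, so λ | data ~ Gamma(18+23, 16+16) = Gamma(41, 32).
The posterior predictive for a window of length T is Negative Binomial with variance T·α'·(β'+T)/β'² = 9·41·41/1024 = 15129/1024.

15129/1024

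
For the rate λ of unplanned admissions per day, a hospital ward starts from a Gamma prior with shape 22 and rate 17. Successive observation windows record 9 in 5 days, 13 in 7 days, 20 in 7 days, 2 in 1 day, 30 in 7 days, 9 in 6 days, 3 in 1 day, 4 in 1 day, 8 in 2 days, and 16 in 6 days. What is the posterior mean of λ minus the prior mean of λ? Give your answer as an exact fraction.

248/255

Total count: 9 + 13 + 20 + 2 + 30 + 9 + 3 + 4 + 8 + 16 = 114.
Total exposure: 5 + 7 + 7 + 1 + 7 + 6 + 1 + 1 + 2 + 6 = 43 days.
The Gamma prior is conjugate for the Poisson rate, so λ | data ~ Gamma(22+114, 17+43) = Gamma(136, 60).
Posterior mean = 136/60 = 34/15; prior mean = 22/17 = 22/17. Difference = 34/15 − 22/17 = 248/255.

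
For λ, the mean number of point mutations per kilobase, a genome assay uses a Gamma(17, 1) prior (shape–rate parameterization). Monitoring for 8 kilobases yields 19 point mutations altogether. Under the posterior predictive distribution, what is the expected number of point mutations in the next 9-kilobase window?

Total count 19 over total exposure 8 kilobases.
Posterior: α' = 17 + 19 = 36, β' = 1 + 8 = 9.
Predictive mean over a 9-kilobase window = T·E[λ|data] = 9·36/9 = 36.

36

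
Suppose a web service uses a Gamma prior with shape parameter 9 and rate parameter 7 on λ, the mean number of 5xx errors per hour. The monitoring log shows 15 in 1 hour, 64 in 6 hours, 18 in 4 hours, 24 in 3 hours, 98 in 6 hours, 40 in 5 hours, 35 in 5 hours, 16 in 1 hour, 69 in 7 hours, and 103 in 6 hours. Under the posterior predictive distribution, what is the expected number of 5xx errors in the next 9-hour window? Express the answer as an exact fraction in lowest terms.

Total count: 15 + 64 + 18 + 24 + 98 + 40 + 35 + 16 + 69 + 103 = 482.
Total exposure: 1 + 6 + 4 + 3 + 6 + 5 + 5 + 1 + 7 + 6 = 44 hours.
By Gamma–Poisson conjugacy, the posterior is Gamma(α + Σx, β + Σt) = Gamma(9 + 482, 7 + 44) = Gamma(491, 51).
Predictive mean over a 9-hour window = T·E[λ|data] = 9·491/51 = 1473/17.

1473/17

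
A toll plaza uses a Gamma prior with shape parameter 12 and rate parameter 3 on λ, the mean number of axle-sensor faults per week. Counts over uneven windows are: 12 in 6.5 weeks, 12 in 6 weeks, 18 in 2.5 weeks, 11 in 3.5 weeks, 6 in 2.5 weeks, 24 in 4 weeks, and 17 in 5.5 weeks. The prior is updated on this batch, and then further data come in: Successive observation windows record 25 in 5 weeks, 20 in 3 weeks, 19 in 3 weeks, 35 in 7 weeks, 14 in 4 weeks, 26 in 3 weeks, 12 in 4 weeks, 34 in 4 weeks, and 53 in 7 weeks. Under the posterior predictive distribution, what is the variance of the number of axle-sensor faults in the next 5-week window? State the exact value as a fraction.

Total count: 12 + 12 + 18 + 11 + 6 + 24 + 17 = 100.
Total exposure: 6.5 + 6 + 2.5 + 3.5 + 2.5 + 4 + 5.5 = 30.5 weeks.
After the first batch: Gamma(12 + 100, 3 + 30.5) = Gamma(112, 67/2).
Total count: 25 + 20 + 19 + 35 + 14 + 26 + 12 + 34 + 53 = 238.
Total exposure: 5 + 3 + 3 + 7 + 4 + 3 + 4 + 4 + 7 = 40 weeks.
After the second batch: Gamma(112 + 238, 67/2 + 40) = Gamma(350, 147/2).
The posterior predictive for a window of length T is Negative Binomial with variance T·α'·(β'+T)/β'² = 5·350·(157/2)/(21609/4) = 78500/3087.

78500/3087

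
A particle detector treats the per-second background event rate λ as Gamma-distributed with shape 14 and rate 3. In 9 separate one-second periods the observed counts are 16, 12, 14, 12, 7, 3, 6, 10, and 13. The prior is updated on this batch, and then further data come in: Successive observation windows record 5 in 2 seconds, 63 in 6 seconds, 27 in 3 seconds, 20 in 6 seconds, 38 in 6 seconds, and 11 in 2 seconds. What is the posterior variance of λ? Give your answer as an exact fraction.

271/1369

Total count: 16 + 12 + 14 + 12 + 7 + 3 + 6 + 10 + 13 = 93.
Total exposure: 9 seconds.
After the first batch: Gamma(14 + 93, 3 + 9) = Gamma(107, 12).
Total count: 5 + 63 + 27 + 20 + 38 + 11 = 164.
Total exposure: 2 + 6 + 3 + 6 + 6 + 2 = 25 seconds.
After the second batch: Gamma(107 + 164, 12 + 25) = Gamma(271, 37).
Posterior variance = α'/β'² = 271/1369.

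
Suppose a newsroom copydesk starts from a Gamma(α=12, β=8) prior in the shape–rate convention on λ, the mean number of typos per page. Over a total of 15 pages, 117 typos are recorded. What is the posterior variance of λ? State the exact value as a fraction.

129/529

Total count 117 over total exposure 15 pages.
Posterior: α' = 12 + 117 = 129, β' = 8 + 15 = 23.
Posterior variance = α'/β'² = 129/529.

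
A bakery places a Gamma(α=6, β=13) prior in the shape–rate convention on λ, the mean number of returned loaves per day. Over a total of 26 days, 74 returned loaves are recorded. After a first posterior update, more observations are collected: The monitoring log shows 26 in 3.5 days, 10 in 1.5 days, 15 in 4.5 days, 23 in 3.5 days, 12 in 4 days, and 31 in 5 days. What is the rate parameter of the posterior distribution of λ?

Total count 74 over total exposure 26 days.
After the first batch: Gamma(6 + 74, 13 + 26) = Gamma(80, 39).
Total count: 26 + 10 + 15 + 23 + 12 + 31 = 117.
Total exposure: 3.5 + 1.5 + 4.5 + 3.5 + 4 + 5 = 22 days.
After the second batch: Gamma(80 + 117, 39 + 22) = Gamma(197, 61).

61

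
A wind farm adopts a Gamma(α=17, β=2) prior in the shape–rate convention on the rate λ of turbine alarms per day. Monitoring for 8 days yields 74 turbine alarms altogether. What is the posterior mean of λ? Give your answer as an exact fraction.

Total count 74 over total exposure 8 days.
The Gamma prior is conjugate for the Poisson rate, so λ | data ~ Gamma(17+74, 2+8) = Gamma(91, 10).
Posterior mean = α'/β' = 91/10.

91/10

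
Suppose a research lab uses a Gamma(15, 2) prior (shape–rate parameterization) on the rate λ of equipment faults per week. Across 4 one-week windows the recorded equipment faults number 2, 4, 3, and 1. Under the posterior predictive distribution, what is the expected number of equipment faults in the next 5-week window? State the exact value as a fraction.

125/6

Total count: 2 + 4 + 3 + 1 = 10.
Total exposure: 4 weeks.
Conjugate update: add total count to the shape and total exposure to the rate, giving Gamma(25, 6).
Predictive mean over a 5-week window = T·E[λ|data] = 5·25/6 = 125/6.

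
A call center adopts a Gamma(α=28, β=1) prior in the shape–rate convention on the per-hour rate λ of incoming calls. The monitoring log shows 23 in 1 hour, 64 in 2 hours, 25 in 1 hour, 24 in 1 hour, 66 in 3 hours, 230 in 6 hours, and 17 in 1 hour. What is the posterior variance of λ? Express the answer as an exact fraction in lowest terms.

Total count: 23 + 64 + 25 + 24 + 66 + 230 + 17 = 449.
Total exposure: 1 + 2 + 1 + 1 + 3 + 6 + 1 = 15 hours.
Gamma(α, β) with Poisson data over total exposure Σt gives posterior Gamma(α+Σx, β+Σt) = Gamma(477, 16).
Posterior variance = α'/β'² = 477/256.

477/256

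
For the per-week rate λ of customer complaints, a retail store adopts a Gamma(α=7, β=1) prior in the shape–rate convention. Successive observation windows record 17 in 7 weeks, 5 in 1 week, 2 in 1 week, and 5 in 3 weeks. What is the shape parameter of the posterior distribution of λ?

36

Total count: 17 + 5 + 2 + 5 = 29.
Total exposure: 7 + 1 + 1 + 3 = 12 weeks.
The Gamma prior is conjugate for the Poisson rate, so λ | data ~ Gamma(7+29, 1+12) = Gamma(36, 13).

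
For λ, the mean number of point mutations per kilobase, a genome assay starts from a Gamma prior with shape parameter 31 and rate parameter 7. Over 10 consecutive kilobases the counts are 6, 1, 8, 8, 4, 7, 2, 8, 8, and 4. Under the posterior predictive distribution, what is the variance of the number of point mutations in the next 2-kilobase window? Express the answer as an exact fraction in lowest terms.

Total count: 6 + 1 + 8 + 8 + 4 + 7 + 2 + 8 + 8 + 4 = 56.
Total exposure: 10 kilobases.
Conjugate update: add total count to the shape and total exposure to the rate, giving Gamma(87, 17).
The posterior predictive for a window of length T is Negative Binomial with variance T·α'·(β'+T)/β'² = 2·87·19/289 = 3306/289.

3306/289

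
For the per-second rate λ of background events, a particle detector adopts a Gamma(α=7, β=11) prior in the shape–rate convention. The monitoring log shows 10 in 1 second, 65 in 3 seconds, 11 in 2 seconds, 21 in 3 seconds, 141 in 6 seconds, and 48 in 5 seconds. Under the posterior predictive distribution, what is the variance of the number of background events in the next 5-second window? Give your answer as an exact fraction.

54540/961

Total count: 10 + 65 + 11 + 21 + 141 + 48 = 296.
Total exposure: 1 + 3 + 2 + 3 + 6 + 5 = 20 seconds.
The Gamma prior is conjugate for the Poisson rate, so λ | data ~ Gamma(7+296, 11+20) = Gamma(303, 31).
The posterior predictive for a window of length T is Negative Binomial with variance T·α'·(β'+T)/β'² = 5·303·36/961 = 54540/961.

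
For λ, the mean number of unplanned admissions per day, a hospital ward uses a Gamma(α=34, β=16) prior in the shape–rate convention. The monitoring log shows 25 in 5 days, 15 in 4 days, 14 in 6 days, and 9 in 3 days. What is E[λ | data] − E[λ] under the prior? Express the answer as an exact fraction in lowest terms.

Total count: 25 + 15 + 14 + 9 = 63.
Total exposure: 5 + 4 + 6 + 3 = 18 days.
By Gamma–Poisson conjugacy, the posterior is Gamma(α + Σx, β + Σt) = Gamma(34 + 63, 16 + 18) = Gamma(97, 34).
Posterior mean = 97/34 = 97/34; prior mean = 34/16 = 17/8. Difference = 97/34 − 17/8 = 99/136.

99/136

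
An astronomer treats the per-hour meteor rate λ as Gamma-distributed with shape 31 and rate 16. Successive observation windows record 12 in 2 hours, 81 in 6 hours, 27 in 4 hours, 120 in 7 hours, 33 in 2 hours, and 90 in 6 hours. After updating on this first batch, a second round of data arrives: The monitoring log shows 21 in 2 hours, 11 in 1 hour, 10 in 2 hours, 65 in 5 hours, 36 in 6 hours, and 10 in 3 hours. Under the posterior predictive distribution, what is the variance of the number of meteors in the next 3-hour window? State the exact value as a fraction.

Total count: 12 + 81 + 27 + 120 + 33 + 90 = 363.
Total exposure: 2 + 6 + 4 + 7 + 2 + 6 = 27 hours.
After the first batch: Gamma(31 + 363, 16 + 27) = Gamma(394, 43).
Total count: 21 + 11 + 10 + 65 + 36 + 10 = 153.
Total exposure: 2 + 1 + 2 + 5 + 6 + 3 = 19 hours.
After the second batch: Gamma(394 + 153, 43 + 19) = Gamma(547, 62).
The posterior predictive for a window of length T is Negative Binomial with variance T·α'·(β'+T)/β'² = 3·547·65/3844 = 106665/3844.

106665/3844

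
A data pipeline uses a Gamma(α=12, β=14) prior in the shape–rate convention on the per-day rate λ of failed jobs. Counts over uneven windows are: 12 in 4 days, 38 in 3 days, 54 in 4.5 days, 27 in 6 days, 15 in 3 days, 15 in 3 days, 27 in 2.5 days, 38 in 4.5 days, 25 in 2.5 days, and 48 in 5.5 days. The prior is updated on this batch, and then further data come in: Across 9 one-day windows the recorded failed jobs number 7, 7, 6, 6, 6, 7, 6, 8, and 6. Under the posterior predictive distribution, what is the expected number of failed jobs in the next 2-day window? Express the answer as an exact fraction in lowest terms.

Total count: 12 + 38 + 54 + 27 + 15 + 15 + 27 + 38 + 25 + 48 = 299.
Total exposure: 4 + 3 + 4.5 + 6 + 3 + 3 + 2.5 + 4.5 + 2.5 + 5.5 = 38.5 days.
After the first batch: Gamma(12 + 299, 14 + 38.5) = Gamma(311, 105/2).
Total count: 7 + 7 + 6 + 6 + 6 + 7 + 6 + 8 + 6 = 59.
Total exposure: 9 days.
After the second batch: Gamma(311 + 59, 105/2 + 9) = Gamma(370, 123/2).
Predictive mean over a 2-day window = T·E[λ|data] = 2·370/(123/2) = 1480/123.

1480/123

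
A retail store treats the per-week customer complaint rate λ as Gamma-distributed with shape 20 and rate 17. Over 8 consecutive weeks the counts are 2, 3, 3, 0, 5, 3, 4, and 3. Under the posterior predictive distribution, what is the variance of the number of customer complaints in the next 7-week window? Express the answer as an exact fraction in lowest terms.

9632/625

Total count: 2 + 3 + 3 + 0 + 5 + 3 + 4 + 3 = 23.
Total exposure: 8 weeks.
Conjugate update: add total count to the shape and total exposure to the rate, giving Gamma(43, 25).
The posterior predictive for a window of length T is Negative Binomial with variance T·α'·(β'+T)/β'² = 7·43·32/625 = 9632/625.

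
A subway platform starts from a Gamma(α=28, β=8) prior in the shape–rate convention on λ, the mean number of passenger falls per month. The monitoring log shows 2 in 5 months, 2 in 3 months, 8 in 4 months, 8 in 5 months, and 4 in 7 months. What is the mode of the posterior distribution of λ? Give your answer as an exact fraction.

Total count: 2 + 2 + 8 + 8 + 4 = 24.
Total exposure: 5 + 3 + 4 + 5 + 7 = 24 months.
The Gamma prior is conjugate for the Poisson rate, so λ | data ~ Gamma(28+24, 8+24) = Gamma(52, 32).
Posterior mode = (α'−1)/β' = 51/32.

51/32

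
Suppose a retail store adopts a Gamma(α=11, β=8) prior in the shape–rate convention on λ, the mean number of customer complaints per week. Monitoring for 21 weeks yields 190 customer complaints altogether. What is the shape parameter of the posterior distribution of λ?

Total count 190 over total exposure 21 weeks.
Gamma(α, β) with Poisson data over total exposure Σt gives posterior Gamma(α+Σx, β+Σt) = Gamma(201, 29).

201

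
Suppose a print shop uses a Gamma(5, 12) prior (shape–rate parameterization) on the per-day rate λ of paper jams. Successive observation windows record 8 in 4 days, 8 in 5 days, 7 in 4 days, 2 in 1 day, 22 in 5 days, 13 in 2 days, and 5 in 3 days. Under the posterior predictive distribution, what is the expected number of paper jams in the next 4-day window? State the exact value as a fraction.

Total count: 8 + 8 + 7 + 2 + 22 + 13 + 5 = 65.
Total exposure: 4 + 5 + 4 + 1 + 5 + 2 + 3 = 24 days.
The Gamma prior is conjugate for the Poisson rate, so λ | data ~ Gamma(5+65, 12+24) = Gamma(70, 36).
Predictive mean over a 4-day window = T·E[λ|data] = 4·70/36 = 70/9.

70/9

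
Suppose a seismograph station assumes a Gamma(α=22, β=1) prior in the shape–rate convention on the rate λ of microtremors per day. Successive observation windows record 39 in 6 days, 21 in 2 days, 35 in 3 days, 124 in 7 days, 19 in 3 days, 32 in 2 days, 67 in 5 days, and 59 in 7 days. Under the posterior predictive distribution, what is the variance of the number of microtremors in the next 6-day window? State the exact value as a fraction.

Total count: 39 + 21 + 35 + 124 + 19 + 32 + 67 + 59 = 396.
Total exposure: 6 + 2 + 3 + 7 + 3 + 2 + 5 + 7 = 35 days.
Conjugate update: add total count to the shape and total exposure to the rate, giving Gamma(418, 36).
The posterior predictive for a window of length T is Negative Binomial with variance T·α'·(β'+T)/β'² = 6·418·42/1296 = 1463/18.

1463/18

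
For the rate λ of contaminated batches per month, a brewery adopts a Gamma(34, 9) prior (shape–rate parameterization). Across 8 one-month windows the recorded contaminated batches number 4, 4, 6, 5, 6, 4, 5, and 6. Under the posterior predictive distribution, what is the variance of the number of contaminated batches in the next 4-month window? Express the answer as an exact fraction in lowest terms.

Total count: 4 + 4 + 6 + 5 + 6 + 4 + 5 + 6 = 40.
Total exposure: 8 months.
Conjugate update: add total count to the shape and total exposure to the rate, giving Gamma(74, 17).
The posterior predictive for a window of length T is Negative Binomial with variance T·α'·(β'+T)/β'² = 4·74·21/289 = 6216/289.

6216/289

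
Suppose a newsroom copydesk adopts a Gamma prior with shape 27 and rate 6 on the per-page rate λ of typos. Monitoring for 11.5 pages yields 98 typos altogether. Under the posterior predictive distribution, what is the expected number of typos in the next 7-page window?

Total count 98 over total exposure 11.5 pages.
By Gamma–Poisson conjugacy, the posterior is Gamma(α + Σx, β + Σt) = Gamma(27 + 98, 6 + 11.5) = Gamma(125, 35/2).
Predictive mean over a 7-page window = T·E[λ|data] = 7·125/(35/2) = 50.

50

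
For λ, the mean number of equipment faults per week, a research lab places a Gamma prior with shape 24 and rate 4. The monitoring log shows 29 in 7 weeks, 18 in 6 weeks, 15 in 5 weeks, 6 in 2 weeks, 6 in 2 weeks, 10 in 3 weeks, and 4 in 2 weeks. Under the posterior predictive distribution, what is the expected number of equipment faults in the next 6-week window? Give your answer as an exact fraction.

672/31

Total count: 29 + 18 + 15 + 6 + 6 + 10 + 4 = 88.
Total exposure: 7 + 6 + 5 + 2 + 2 + 3 + 2 = 27 weeks.
The Gamma prior is conjugate for the Poisson rate, so λ | data ~ Gamma(24+88, 4+27) = Gamma(112, 31).
Predictive mean over a 6-week window = T·E[λ|data] = 6·112/31 = 672/31.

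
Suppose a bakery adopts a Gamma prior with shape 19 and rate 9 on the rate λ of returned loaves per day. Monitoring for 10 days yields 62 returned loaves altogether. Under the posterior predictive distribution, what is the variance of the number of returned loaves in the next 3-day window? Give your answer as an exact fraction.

5346/361

Total count 62 over total exposure 10 days.
The Gamma prior is conjugate for the Poisson rate, so λ | data ~ Gamma(19+62, 9+10) = Gamma(81, 19).
The posterior predictive for a window of length T is Negative Binomial with variance T·α'·(β'+T)/β'² = 3·81·22/361 = 5346/361.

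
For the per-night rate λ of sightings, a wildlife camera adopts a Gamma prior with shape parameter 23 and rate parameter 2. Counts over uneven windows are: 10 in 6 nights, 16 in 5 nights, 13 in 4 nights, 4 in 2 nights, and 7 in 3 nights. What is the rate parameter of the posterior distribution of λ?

22

Total count: 10 + 16 + 13 + 4 + 7 = 50.
Total exposure: 6 + 5 + 4 + 2 + 3 = 20 nights.
The Gamma prior is conjugate for the Poisson rate, so λ | data ~ Gamma(23+50, 2+20) = Gamma(73, 22).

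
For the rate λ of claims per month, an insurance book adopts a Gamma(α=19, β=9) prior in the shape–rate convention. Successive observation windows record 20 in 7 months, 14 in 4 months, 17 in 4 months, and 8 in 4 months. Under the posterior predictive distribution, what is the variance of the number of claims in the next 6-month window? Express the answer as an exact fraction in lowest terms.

1989/98

Total count: 20 + 14 + 17 + 8 = 59.
Total exposure: 7 + 4 + 4 + 4 = 19 months.
Conjugate update: add total count to the shape and total exposure to the rate, giving Gamma(78, 28).
The posterior predictive for a window of length T is Negative Binomial with variance T·α'·(β'+T)/β'² = 6·78·34/784 = 1989/98.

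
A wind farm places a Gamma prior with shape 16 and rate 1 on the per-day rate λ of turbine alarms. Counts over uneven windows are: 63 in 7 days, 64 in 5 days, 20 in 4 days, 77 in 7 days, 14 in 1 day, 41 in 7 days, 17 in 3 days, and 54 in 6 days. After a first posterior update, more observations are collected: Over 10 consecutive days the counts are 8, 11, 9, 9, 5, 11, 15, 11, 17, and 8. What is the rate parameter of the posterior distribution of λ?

51

Total count: 63 + 64 + 20 + 77 + 14 + 41 + 17 + 54 = 350.
Total exposure: 7 + 5 + 4 + 7 + 1 + 7 + 3 + 6 = 40 days.
After the first batch: Gamma(16 + 350, 1 + 40) = Gamma(366, 41).
Total count: 8 + 11 + 9 + 9 + 5 + 11 + 15 + 11 + 17 + 8 = 104.
Total exposure: 10 days.
After the second batch: Gamma(366 + 104, 41 + 10) = Gamma(470, 51).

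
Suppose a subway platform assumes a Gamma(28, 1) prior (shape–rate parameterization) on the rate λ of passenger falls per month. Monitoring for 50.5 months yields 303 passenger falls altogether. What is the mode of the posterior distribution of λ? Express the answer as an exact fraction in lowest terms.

660/103

Total count 303 over total exposure 50.5 months.
Conjugate update: add total count to the shape and total exposure to the rate, giving Gamma(331, 103/2).
Posterior mode = (α'−1)/β' = 330/(103/2) = 660/103.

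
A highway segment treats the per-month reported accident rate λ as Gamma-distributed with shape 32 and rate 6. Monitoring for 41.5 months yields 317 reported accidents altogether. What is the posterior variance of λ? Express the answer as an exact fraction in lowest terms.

1396/9025

Total count 317 over total exposure 41.5 months.
The Gamma prior is conjugate for the Poisson rate, so λ | data ~ Gamma(32+317, 6+41.5) = Gamma(349, 95/2).
Posterior variance = α'/β'² = 349/(9025/4) = 1396/9025.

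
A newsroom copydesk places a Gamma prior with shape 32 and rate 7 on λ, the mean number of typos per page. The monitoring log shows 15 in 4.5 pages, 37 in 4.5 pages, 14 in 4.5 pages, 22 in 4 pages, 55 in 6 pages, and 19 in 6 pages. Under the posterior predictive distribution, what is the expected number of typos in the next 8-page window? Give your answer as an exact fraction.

Total count: 15 + 37 + 14 + 22 + 55 + 19 = 162.
Total exposure: 4.5 + 4.5 + 4.5 + 4 + 6 + 6 = 29.5 pages.
The Gamma prior is conjugate for the Poisson rate, so λ | data ~ Gamma(32+162, 7+29.5) = Gamma(194, 73/2).
Predictive mean over an 8-page window = T·E[λ|data] = 8·194/(73/2) = 3104/73.

3104/73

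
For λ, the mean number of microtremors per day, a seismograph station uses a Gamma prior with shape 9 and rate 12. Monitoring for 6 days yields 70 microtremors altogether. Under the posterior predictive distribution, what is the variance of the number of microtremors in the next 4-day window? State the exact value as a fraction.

Total count 70 over total exposure 6 days.
Posterior: α' = 9 + 70 = 79, β' = 12 + 6 = 18.
The posterior predictive for a window of length T is Negative Binomial with variance T·α'·(β'+T)/β'² = 4·79·22/324 = 1738/81.

1738/81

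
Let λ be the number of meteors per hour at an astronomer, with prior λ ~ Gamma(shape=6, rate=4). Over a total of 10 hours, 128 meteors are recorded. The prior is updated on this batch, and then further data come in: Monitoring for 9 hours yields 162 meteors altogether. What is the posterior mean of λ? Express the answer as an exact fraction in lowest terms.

Total count 128 over total exposure 10 hours.
After the first batch: Gamma(6 + 128, 4 + 10) = Gamma(134, 14).
Total count 162 over total exposure 9 hours.
After the second batch: Gamma(134 + 162, 14 + 9) = Gamma(296, 23).
Posterior mean = α'/β' = 296/23.

296/23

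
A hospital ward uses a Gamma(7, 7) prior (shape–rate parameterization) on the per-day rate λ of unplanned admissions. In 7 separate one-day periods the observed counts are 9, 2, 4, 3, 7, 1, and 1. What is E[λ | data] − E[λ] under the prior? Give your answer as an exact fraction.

Total count: 9 + 2 + 4 + 3 + 7 + 1 + 1 = 27.
Total exposure: 7 days.
The Gamma prior is conjugate for the Poisson rate, so λ | data ~ Gamma(7+27, 7+7) = Gamma(34, 14).
Posterior mean = 34/14 = 17/7; prior mean = 7/7 = 1. Difference = 17/7 − 1 = 10/7.

10/7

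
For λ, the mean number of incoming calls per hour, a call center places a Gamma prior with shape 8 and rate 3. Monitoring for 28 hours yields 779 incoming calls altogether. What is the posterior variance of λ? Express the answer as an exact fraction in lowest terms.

787/961

Total count 779 over total exposure 28 hours.
By Gamma–Poisson conjugacy, the posterior is Gamma(α + Σx, β + Σt) = Gamma(8 + 779, 3 + 28) = Gamma(787, 31).
Posterior variance = α'/β'² = 787/961.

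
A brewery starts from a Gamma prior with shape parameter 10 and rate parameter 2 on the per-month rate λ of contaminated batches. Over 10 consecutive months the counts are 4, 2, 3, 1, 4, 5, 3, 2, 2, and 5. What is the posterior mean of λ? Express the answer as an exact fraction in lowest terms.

41/12

Total count: 4 + 2 + 3 + 1 + 4 + 5 + 3 + 2 + 2 + 5 = 31.
Total exposure: 10 months.
By Gamma–Poisson conjugacy, the posterior is Gamma(α + Σx, β + Σt) = Gamma(10 + 31, 2 + 10) = Gamma(41, 12).
Posterior mean = α'/β' = 41/12.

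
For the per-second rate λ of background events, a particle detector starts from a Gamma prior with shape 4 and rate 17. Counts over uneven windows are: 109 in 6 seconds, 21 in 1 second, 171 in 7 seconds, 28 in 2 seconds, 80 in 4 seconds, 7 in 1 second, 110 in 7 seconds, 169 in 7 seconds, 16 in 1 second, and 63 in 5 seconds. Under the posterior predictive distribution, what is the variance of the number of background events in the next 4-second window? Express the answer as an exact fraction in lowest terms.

Total count: 109 + 21 + 171 + 28 + 80 + 7 + 110 + 169 + 16 + 63 = 774.
Total exposure: 6 + 1 + 7 + 2 + 4 + 1 + 7 + 7 + 1 + 5 = 41 seconds.
Posterior: α' = 4 + 774 = 778, β' = 17 + 41 = 58.
The posterior predictive for a window of length T is Negative Binomial with variance T·α'·(β'+T)/β'² = 4·778·62/3364 = 48236/841.

48236/841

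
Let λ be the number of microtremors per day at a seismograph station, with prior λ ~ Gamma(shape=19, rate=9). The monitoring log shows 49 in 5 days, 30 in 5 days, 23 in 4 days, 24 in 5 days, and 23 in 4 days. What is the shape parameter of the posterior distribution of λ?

Total count: 49 + 30 + 23 + 24 + 23 = 149.
Total exposure: 5 + 5 + 4 + 5 + 4 = 23 days.
By Gamma–Poisson conjugacy, the posterior is Gamma(α + Σx, β + Σt) = Gamma(19 + 149, 9 + 23) = Gamma(168, 32).

168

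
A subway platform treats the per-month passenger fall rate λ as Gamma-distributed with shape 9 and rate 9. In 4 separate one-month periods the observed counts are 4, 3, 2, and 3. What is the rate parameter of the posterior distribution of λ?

Total count: 4 + 3 + 2 + 3 = 12.
Total exposure: 4 months.
The Gamma prior is conjugate for the Poisson rate, so λ | data ~ Gamma(9+12, 9+4) = Gamma(21, 13).

13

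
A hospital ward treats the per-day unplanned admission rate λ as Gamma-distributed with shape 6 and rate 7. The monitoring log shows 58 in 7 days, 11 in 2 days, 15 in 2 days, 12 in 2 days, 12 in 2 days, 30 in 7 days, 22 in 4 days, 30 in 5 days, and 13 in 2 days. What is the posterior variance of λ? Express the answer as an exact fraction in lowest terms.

Total count: 58 + 11 + 15 + 12 + 12 + 30 + 22 + 30 + 13 = 203.
Total exposure: 7 + 2 + 2 + 2 + 2 + 7 + 4 + 5 + 2 = 33 days.
Posterior: α' = 6 + 203 = 209, β' = 7 + 33 = 40.
Posterior variance = α'/β'² = 209/1600.

209/1600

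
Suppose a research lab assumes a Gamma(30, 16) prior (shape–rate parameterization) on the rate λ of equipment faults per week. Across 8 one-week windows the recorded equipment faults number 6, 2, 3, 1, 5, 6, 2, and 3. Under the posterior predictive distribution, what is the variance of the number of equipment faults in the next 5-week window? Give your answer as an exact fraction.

4205/288

Total count: 6 + 2 + 3 + 1 + 5 + 6 + 2 + 3 = 28.
Total exposure: 8 weeks.
The Gamma prior is conjugate for the Poisson rate, so λ | data ~ Gamma(30+28, 16+8) = Gamma(58, 24).
The posterior predictive for a window of length T is Negative Binomial with variance T·α'·(β'+T)/β'² = 5·58·29/576 = 4205/288.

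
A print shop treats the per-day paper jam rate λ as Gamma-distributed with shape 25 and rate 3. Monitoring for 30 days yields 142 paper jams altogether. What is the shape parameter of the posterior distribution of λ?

167

Total count 142 over total exposure 30 days.
The Gamma prior is conjugate for the Poisson rate, so λ | data ~ Gamma(25+142, 3+30) = Gamma(167, 33).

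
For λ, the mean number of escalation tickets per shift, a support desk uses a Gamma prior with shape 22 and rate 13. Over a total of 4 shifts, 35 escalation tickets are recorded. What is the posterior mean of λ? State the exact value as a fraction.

Total count 35 over total exposure 4 shifts.
Gamma(α, β) with Poisson data over total exposure Σt gives posterior Gamma(α+Σx, β+Σt) = Gamma(57, 17).
Posterior mean = α'/β' = 57/17.

57/17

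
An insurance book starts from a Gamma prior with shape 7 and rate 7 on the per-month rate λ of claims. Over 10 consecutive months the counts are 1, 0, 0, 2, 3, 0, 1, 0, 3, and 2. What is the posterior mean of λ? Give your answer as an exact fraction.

Total count: 1 + 0 + 0 + 2 + 3 + 0 + 1 + 0 + 3 + 2 = 12.
Total exposure: 10 months.
The Gamma prior is conjugate for the Poisson rate, so λ | data ~ Gamma(7+12, 7+10) = Gamma(19, 17).
Posterior mean = α'/β' = 19/17.

19/17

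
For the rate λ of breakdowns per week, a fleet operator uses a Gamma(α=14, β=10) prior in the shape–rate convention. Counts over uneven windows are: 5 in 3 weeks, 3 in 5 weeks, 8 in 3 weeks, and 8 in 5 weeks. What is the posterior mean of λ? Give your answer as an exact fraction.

Total count: 5 + 3 + 8 + 8 = 24.
Total exposure: 3 + 5 + 3 + 5 = 16 weeks.
Gamma(α, β) with Poisson data over total exposure Σt gives posterior Gamma(α+Σx, β+Σt) = Gamma(38, 26).
Posterior mean = α'/β' = 38/26 = 19/13.

19/13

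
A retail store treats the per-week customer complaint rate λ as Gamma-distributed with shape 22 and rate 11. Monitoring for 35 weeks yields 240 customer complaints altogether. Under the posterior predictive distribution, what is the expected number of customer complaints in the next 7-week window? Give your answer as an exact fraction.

917/23

Total count 240 over total exposure 35 weeks.
Conjugate update: add total count to the shape and total exposure to the rate, giving Gamma(262, 46).
Predictive mean over a 7-week window = T·E[λ|data] = 7·262/46 = 917/23.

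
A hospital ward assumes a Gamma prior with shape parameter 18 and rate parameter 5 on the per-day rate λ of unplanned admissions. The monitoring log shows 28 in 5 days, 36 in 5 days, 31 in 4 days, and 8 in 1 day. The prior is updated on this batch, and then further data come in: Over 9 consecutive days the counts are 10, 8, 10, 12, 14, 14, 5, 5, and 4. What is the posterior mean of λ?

7

Total count: 28 + 36 + 31 + 8 = 103.
Total exposure: 5 + 5 + 4 + 1 = 15 days.
After the first batch: Gamma(18 + 103, 5 + 15) = Gamma(121, 20).
Total count: 10 + 8 + 10 + 12 + 14 + 14 + 5 + 5 + 4 = 82.
Total exposure: 9 days.
After the second batch: Gamma(121 + 82, 20 + 9) = Gamma(203, 29).
Posterior mean = α'/β' = 203/29 = 7.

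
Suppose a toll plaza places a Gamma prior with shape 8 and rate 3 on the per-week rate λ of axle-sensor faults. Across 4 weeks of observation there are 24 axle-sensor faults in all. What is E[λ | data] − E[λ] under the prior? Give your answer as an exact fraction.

40/21

Total count 24 over total exposure 4 weeks.
The Gamma prior is conjugate for the Poisson rate, so λ | data ~ Gamma(8+24, 3+4) = Gamma(32, 7).
Posterior mean = 32/7 = 32/7; prior mean = 8/3 = 8/3. Difference = 32/7 − 8/3 = 40/21.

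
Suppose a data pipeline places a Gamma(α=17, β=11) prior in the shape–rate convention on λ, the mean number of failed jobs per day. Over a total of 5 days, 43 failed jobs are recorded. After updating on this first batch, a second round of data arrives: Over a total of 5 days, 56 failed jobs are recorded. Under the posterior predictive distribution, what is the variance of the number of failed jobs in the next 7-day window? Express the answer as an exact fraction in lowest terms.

464/9

Total count 43 over total exposure 5 days.
After the first batch: Gamma(17 + 43, 11 + 5) = Gamma(60, 16).
Total count 56 over total exposure 5 days.
After the second batch: Gamma(60 + 56, 16 + 5) = Gamma(116, 21).
The posterior predictive for a window of length T is Negative Binomial with variance T·α'·(β'+T)/β'² = 7·116·28/441 = 464/9.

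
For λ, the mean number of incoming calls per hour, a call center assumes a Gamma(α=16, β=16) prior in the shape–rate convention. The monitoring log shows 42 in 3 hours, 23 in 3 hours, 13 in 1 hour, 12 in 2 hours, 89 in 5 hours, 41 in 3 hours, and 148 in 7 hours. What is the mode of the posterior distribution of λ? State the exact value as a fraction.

Total count: 42 + 23 + 13 + 12 + 89 + 41 + 148 = 368.
Total exposure: 3 + 3 + 1 + 2 + 5 + 3 + 7 = 24 hours.
The Gamma prior is conjugate for the Poisson rate, so λ | data ~ Gamma(16+368, 16+24) = Gamma(384, 40).
Posterior mode = (α'−1)/β' = 383/40.

383/40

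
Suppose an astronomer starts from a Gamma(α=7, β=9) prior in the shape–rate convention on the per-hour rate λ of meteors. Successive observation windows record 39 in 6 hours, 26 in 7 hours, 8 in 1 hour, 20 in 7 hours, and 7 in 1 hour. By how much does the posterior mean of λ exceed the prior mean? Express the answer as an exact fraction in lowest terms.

746/279

Total count: 39 + 26 + 8 + 20 + 7 = 100.
Total exposure: 6 + 7 + 1 + 7 + 1 = 22 hours.
Gamma(α, β) with Poisson data over total exposure Σt gives posterior Gamma(α+Σx, β+Σt) = Gamma(107, 31).
Posterior mean = 107/31 = 107/31; prior mean = 7/9 = 7/9. Difference = 107/31 − 7/9 = 746/279.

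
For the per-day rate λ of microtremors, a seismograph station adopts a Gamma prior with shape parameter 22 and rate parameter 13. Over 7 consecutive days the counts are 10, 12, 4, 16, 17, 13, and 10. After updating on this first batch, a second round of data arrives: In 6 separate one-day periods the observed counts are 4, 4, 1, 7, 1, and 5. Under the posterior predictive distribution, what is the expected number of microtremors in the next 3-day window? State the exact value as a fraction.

Total count: 10 + 12 + 4 + 16 + 17 + 13 + 10 = 82.
Total exposure: 7 days.
After the first batch: Gamma(22 + 82, 13 + 7) = Gamma(104, 20).
Total count: 4 + 4 + 1 + 7 + 1 + 5 = 22.
Total exposure: 6 days.
After the second batch: Gamma(104 + 22, 20 + 6) = Gamma(126, 26).
Predictive mean over a 3-day window = T·E[λ|data] = 3·126/26 = 189/13.

189/13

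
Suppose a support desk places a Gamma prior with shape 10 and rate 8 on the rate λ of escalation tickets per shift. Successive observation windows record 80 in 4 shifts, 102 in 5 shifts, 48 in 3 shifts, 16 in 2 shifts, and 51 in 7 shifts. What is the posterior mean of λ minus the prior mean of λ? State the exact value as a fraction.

Total count: 80 + 102 + 48 + 16 + 51 = 297.
Total exposure: 4 + 5 + 3 + 2 + 7 = 21 shifts.
The Gamma prior is conjugate for the Poisson rate, so λ | data ~ Gamma(10+297, 8+21) = Gamma(307, 29).
Posterior mean = 307/29 = 307/29; prior mean = 10/8 = 5/4. Difference = 307/29 − 5/4 = 1083/116.

1083/116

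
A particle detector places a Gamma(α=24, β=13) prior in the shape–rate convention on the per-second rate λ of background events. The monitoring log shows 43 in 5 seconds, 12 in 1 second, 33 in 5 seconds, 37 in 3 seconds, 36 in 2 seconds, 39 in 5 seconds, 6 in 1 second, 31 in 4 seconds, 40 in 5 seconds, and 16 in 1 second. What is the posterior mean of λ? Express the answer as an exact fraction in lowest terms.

317/45

Total count: 43 + 12 + 33 + 37 + 36 + 39 + 6 + 31 + 40 + 16 = 293.
Total exposure: 5 + 1 + 5 + 3 + 2 + 5 + 1 + 4 + 5 + 1 = 32 seconds.
By Gamma–Poisson conjugacy, the posterior is Gamma(α + Σx, β + Σt) = Gamma(24 + 293, 13 + 32) = Gamma(317, 45).
Posterior mean = α'/β' = 317/45.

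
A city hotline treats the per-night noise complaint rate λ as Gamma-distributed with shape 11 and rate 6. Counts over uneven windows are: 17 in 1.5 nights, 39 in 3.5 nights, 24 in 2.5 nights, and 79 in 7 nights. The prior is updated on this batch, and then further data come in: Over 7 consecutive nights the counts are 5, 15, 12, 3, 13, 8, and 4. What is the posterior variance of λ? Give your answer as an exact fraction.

184/605

Total count: 17 + 39 + 24 + 79 = 159.
Total exposure: 1.5 + 3.5 + 2.5 + 7 = 14.5 nights.
After the first batch: Gamma(11 + 159, 6 + 14.5) = Gamma(170, 41/2).
Total count: 5 + 15 + 12 + 3 + 13 + 8 + 4 = 60.
Total exposure: 7 nights.
After the second batch: Gamma(170 + 60, 41/2 + 7) = Gamma(230, 55/2).
Posterior variance = α'/β'² = 230/(3025/4) = 184/605.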